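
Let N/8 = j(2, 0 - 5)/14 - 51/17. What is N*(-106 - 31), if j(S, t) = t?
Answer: 25756/7 ≈ 3679.4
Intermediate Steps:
N = -188/7 (N = 8*((0 - 5)/14 - 51/17) = 8*(-5*1/14 - 51*1/17) = 8*(-5/14 - 3) = 8*(-47/14) = -188/7 ≈ -26.857)
N*(-106 - 31) = -188*(-106 - 31)/7 = -188/7*(-137) = 25756/7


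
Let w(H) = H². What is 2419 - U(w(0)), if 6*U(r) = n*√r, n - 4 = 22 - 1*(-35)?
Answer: 2419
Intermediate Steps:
n = 61 (n = 4 + (22 - 1*(-35)) = 4 + (22 + 35) = 4 + 57 = 61)
U(r) = 61*√r/6 (U(r) = (61*√r)/6 = 61*√r/6)
2419 - U(w(0)) = 2419 - 61*√(0²)/6 = 2419 - 61*√0/6 = 2419 - 61*0/6 = 2419 - 1*0 = 2419 + 0 = 2419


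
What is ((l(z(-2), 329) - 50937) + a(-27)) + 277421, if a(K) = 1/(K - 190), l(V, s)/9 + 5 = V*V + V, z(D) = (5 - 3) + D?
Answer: 49137262/217 ≈ 2.2644e+5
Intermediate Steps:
z(D) = 2 + D
l(V, s) = -45 + 9*V + 9*V² (l(V, s) = -45 + 9*(V*V + V) = -45 + 9*(V² + V) = -45 + 9*(V + V²) = -45 + (9*V + 9*V²) = -45 + 9*V + 9*V²)
a(K) = 1/(-190 + K)
((l(z(-2), 329) - 50937) + a(-27)) + 277421 = (((-45 + 9*(2 - 2) + 9*(2 - 2)²) - 50937) + 1/(-190 - 27)) + 277421 = (((-45 + 9*0 + 9*0²) - 50937) + 1/(-217)) + 277421 = (((-45 + 0 + 9*0) - 50937) - 1/217) + 277421 = (((-45 + 0 + 0) - 50937) - 1/217) + 277421 = ((-45 - 50937) - 1/217) + 277421 = (-50982 - 1/217) + 277421 = -11063095/217 + 277421 = 49137262/217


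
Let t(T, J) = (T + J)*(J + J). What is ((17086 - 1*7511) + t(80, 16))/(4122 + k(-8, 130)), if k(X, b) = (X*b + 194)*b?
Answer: -12647/105858 ≈ -0.11947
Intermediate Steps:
k(X, b) = b*(194 + X*b) (k(X, b) = (194 + X*b)*b = b*(194 + X*b))
t(T, J) = 2*J*(J + T) (t(T, J) = (J + T)*(2*J) = 2*J*(J + T))
((17086 - 1*7511) + t(80, 16))/(4122 + k(-8, 130)) = ((17086 - 1*7511) + 2*16*(16 + 80))/(4122 + 130*(194 - 8*130)) = ((17086 - 7511) + 2*16*96)/(4122 + 130*(194 - 1040)) = (9575 + 3072)/(4122 + 130*(-846)) = 12647/(4122 - 109980) = 12647/(-105858) = 12647*(-1/105858) = -12647/105858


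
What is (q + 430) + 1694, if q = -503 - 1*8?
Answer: 1613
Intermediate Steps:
q = -511 (q = -503 - 8 = -511)
(q + 430) + 1694 = (-511 + 430) + 1694 = -81 + 1694 = 1613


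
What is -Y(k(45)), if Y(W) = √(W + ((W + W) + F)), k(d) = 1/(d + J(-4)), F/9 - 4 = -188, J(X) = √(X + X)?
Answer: -√3*√(-(24839 + 1104*I*√2)/(45 + 2*I*√2)) ≈ -5.1283e-5 + 40.693*I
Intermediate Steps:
J(X) = √2*√X (J(X) = √(2*X) = √2*√X)
F = -1656 (F = 36 + 9*(-188) = 36 - 1692 = -1656)
k(d) = 1/(d + 2*I*√2) (k(d) = 1/(d + √2*√(-4)) = 1/(d + √2*(2*I)) = 1/(d + 2*I*√2))
Y(W) = √(-1656 + 3*W) (Y(W) = √(W + ((W + W) - 1656)) = √(W + (2*W - 1656)) = √(W + (-1656 + 2*W)) = √(-1656 + 3*W))
-Y(k(45)) = -√(-1656 + 3/(45 + 2*I*√2))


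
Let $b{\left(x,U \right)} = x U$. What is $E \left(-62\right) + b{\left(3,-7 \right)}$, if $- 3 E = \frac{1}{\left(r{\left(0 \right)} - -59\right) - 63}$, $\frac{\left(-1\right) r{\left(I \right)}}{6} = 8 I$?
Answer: $- \frac{157}{6} \approx -26.167$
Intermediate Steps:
$r{\left(I \right)} = - 48 I$ ($r{\left(I \right)} = - 6 \cdot 8 I = - 48 I$)
$b{\left(x,U \right)} = U x$
$E = \frac{1}{12}$ ($E = - \frac{1}{3 \left(\left(\left(-48\right) 0 - -59\right) - 63\right)} = - \frac{1}{3 \left(\left(0 + 59\right) - 63\right)} = - \frac{1}{3 \left(59 - 63\right)} = - \frac{1}{3 \left(-4\right)} = \left(- \frac{1}{3}\right) \left(- \frac{1}{4}\right) = \frac{1}{12} \approx 0.083333$)
$E \left(-62\right) + b{\left(3,-7 \right)} = \frac{1}{12} \left(-62\right) - 21 = - \frac{31}{6} - 21 = - \frac{157}{6}$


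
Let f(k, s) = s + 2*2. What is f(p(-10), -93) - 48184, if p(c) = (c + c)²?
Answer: -48273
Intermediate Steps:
p(c) = 4*c² (p(c) = (2*c)² = 4*c²)
f(k, s) = 4 + s (f(k, s) = s + 4 = 4 + s)
f(p(-10), -93) - 48184 = (4 - 93) - 48184 = -89 - 48184 = -48273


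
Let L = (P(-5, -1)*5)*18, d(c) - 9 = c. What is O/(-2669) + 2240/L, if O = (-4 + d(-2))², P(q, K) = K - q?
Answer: 149383/24021 ≈ 6.2188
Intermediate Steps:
d(c) = 9 + c
L = 360 (L = ((-1 - 1*(-5))*5)*18 = ((-1 + 5)*5)*18 = (4*5)*18 = 20*18 = 360)
O = 9 (O = (-4 + (9 - 2))² = (-4 + 7)² = 3² = 9)
O/(-2669) + 2240/L = 9/(-2669) + 2240/360 = 9*(-1/2669) + 2240*(1/360) = -9/2669 + 56/9 = 149383/24021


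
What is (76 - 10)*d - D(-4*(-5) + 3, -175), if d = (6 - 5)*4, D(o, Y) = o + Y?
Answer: 416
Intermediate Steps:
D(o, Y) = Y + o
d = 4 (d = 1*4 = 4)
(76 - 10)*d - D(-4*(-5) + 3, -175) = (76 - 10)*4 - (-175 + (-4*(-5) + 3)) = 66*4 - (-175 + (20 + 3)) = 264 - (-175 + 23) = 264 - 1*(-152) = 264 + 152 = 416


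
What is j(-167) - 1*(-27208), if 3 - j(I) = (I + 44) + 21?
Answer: 27313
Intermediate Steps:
j(I) = -62 - I (j(I) = 3 - ((I + 44) + 21) = 3 - ((44 + I) + 21) = 3 - (65 + I) = 3 + (-65 - I) = -62 - I)
j(-167) - 1*(-27208) = (-62 - 1*(-167)) - 1*(-27208) = (-62 + 167) + 27208 = 105 + 27208 = 27313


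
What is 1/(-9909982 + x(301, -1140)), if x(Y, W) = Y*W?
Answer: -1/10253122 ≈ -9.7531e-8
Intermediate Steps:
x(Y, W) = W*Y
1/(-9909982 + x(301, -1140)) = 1/(-9909982 - 1140*301) = 1/(-9909982 - 343140) = 1/(-10253122) = -1/10253122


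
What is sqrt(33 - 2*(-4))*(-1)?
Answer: -sqrt(41) ≈ -6.4031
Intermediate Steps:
sqrt(33 - 2*(-4))*(-1) = sqrt(33 + 8)*(-1) = sqrt(41)*(-1) = -sqrt(41)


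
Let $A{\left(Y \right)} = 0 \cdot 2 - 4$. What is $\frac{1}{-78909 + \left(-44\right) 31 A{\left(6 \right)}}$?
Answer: $- \frac{1}{73453} \approx -1.3614 \cdot 10^{-5}$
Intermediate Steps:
$A{\left(Y \right)} = -4$ ($A{\left(Y \right)} = 0 - 4 = -4$)
$\frac{1}{-78909 + \left(-44\right) 31 A{\left(6 \right)}} = \frac{1}{-78909 + \left(-44\right) 31 \left(-4\right)} = \frac{1}{-78909 - -5456} = \frac{1}{-78909 + 5456} = \frac{1}{-73453} = - \frac{1}{73453}$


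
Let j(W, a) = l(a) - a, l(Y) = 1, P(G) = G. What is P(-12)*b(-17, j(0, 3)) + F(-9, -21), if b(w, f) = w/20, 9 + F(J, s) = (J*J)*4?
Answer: 1626/5 ≈ 325.20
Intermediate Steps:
F(J, s) = -9 + 4*J**2 (F(J, s) = -9 + (J*J)*4 = -9 + J**2*4 = -9 + 4*J**2)
j(W, a) = 1 - a
b(w, f) = w/20 (b(w, f) = w*(1/20) = w/20)
P(-12)*b(-17, j(0, 3)) + F(-9, -21) = -3*(-17)/5 + (-9 + 4*(-9)**2) = -12*(-17/20) + (-9 + 4*81) = 51/5 + (-9 + 324) = 51/5 + 315 = 1626/5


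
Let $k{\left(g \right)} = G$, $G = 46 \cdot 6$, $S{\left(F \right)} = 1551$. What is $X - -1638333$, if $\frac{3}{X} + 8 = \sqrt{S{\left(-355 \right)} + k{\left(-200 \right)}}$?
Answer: $\frac{2888381103}{1763} + \frac{9 \sqrt{203}}{1763} \approx 1.6383 \cdot 10^{6}$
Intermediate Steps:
$G = 276$
$k{\left(g \right)} = 276$
$X = \frac{3}{-8 + 3 \sqrt{203}}$ ($X = \frac{3}{-8 + \sqrt{1551 + 276}} = \frac{3}{-8 + \sqrt{1827}} = \frac{3}{-8 + 3 \sqrt{203}} \approx 0.086347$)
$X - -1638333 = \left(\frac{24}{1763} + \frac{9 \sqrt{203}}{1763}\right) - -1638333 = \left(\frac{24}{1763} + \frac{9 \sqrt{203}}{1763}\right) + 1638333 = \frac{2888381103}{1763} + \frac{9 \sqrt{203}}{1763}$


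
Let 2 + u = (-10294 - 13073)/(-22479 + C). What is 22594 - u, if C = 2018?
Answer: 462313389/20461 ≈ 22595.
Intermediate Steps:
u = -17555/20461 (u = -2 + (-10294 - 13073)/(-22479 + 2018) = -2 - 23367/(-20461) = -2 - 23367*(-1/20461) = -2 + 23367/20461 = -17555/20461 ≈ -0.85797)
22594 - u = 22594 - 1*(-17555/20461) = 22594 + 17555/20461 = 462313389/20461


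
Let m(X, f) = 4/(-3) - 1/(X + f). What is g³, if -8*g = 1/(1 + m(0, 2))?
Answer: 27/8000 ≈ 0.0033750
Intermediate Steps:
m(X, f) = -4/3 - 1/(X + f) (m(X, f) = 4*(-⅓) - 1/(X + f) = -4/3 - 1/(X + f))
g = 3/20 (g = -1/(8*(1 + (-3 - 4*0 - 4*2)/(3*(0 + 2)))) = -1/(8*(1 + (⅓)*(-3 + 0 - 8)/2)) = -1/(8*(1 + (⅓)*(½)*(-11))) = -1/(8*(1 - 11/6)) = -1/(8*(-⅚)) = -⅛*(-6/5) = 3/20 ≈ 0.15000)
g³ = (3/20)³ = 27/8000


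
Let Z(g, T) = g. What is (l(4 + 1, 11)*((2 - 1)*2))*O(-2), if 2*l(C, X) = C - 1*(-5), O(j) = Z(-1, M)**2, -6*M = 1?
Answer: 10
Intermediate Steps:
M = -1/6 (M = -1/6*1 = -1/6 ≈ -0.16667)
O(j) = 1 (O(j) = (-1)**2 = 1)
l(C, X) = 5/2 + C/2 (l(C, X) = (C - 1*(-5))/2 = (C + 5)/2 = (5 + C)/2 = 5/2 + C/2)
(l(4 + 1, 11)*((2 - 1)*2))*O(-2) = ((5/2 + (4 + 1)/2)*((2 - 1)*2))*1 = ((5/2 + (1/2)*5)*(1*2))*1 = ((5/2 + 5/2)*2)*1 = (5*2)*1 = 10*1 = 10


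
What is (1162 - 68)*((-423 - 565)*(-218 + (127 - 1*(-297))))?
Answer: -222659632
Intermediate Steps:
(1162 - 68)*((-423 - 565)*(-218 + (127 - 1*(-297)))) = 1094*(-988*(-218 + (127 + 297))) = 1094*(-988*(-218 + 424)) = 1094*(-988*206) = 1094*(-203528) = -222659632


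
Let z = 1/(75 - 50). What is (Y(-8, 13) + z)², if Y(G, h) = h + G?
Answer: 15876/625 ≈ 25.402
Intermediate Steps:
Y(G, h) = G + h
z = 1/25 ≈ 0.040000
(Y(-8, 13) + z)² = ((-8 + 13) + 1/25)² = (5 + 1/25)² = (126/25)² = 15876/625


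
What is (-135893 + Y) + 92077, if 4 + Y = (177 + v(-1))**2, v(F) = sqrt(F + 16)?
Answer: -12476 + 354*sqrt(15) ≈ -11105.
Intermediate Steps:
v(F) = sqrt(16 + F)
Y = -4 + (177 + sqrt(15))**2 (Y = -4 + (177 + sqrt(16 - 1))**2 = -4 + (177 + sqrt(15))**2 ≈ 32711.)
(-135893 + Y) + 92077 = (-135893 + (31340 + 354*sqrt(15))) + 92077 = (-104553 + 354*sqrt(15)) + 92077 = -12476 + 354*sqrt(15)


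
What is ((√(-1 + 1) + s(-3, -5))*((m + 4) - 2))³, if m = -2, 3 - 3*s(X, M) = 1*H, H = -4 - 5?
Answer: 0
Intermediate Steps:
H = -9
s(X, M) = 4 (s(X, M) = 1 - (-9)/3 = 1 - ⅓*(-9) = 1 + 3 = 4)
((√(-1 + 1) + s(-3, -5))*((m + 4) - 2))³ = ((√(-1 + 1) + 4)*((-2 + 4) - 2))³ = ((√0 + 4)*(2 - 2))³ = ((0 + 4)*0)³ = (4*0)³ = 0³ = 0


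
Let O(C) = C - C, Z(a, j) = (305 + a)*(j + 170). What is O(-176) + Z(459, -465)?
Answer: -225380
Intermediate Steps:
Z(a, j) = (170 + j)*(305 + a) (Z(a, j) = (305 + a)*(170 + j) = (170 + j)*(305 + a))
O(C) = 0
O(-176) + Z(459, -465) = 0 + (51850 + 170*459 + 305*(-465) + 459*(-465)) = 0 + (51850 + 78030 - 141825 - 213435) = 0 - 225380 = -225380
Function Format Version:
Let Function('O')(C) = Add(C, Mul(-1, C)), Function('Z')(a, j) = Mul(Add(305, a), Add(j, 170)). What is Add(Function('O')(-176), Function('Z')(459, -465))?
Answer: -225380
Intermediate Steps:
Function('Z')(a, j) = Mul(Add(170, j), Add(305, a)) (Function('Z')(a, j) = Mul(Add(305, a), Add(170, j)) = Mul(Add(170, j), Add(305, a)))
Function('O')(C) = 0
Add(Function('O')(-176), Function('Z')(459, -465)) = Add(0, Add(51850, Mul(170, 459), Mul(305, -465), Mul(459, -465))) = Add(0, Add(51850, 78030, -141825, -213435)) = Add(0, -225380) = -225380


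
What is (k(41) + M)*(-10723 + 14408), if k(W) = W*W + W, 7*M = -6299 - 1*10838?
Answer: -18730855/7 ≈ -2.6758e+6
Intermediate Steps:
M = -17137/7 (M = (-6299 - 1*10838)/7 = (-6299 - 10838)/7 = (⅐)*(-17137) = -17137/7 ≈ -2448.1)
k(W) = W + W² (k(W) = W² + W = W + W²)
(k(41) + M)*(-10723 + 14408) = (41*(1 + 41) - 17137/7)*(-10723 + 14408) = (41*42 - 17137/7)*3685 = (1722 - 17137/7)*3685 = -5083/7*3685 = -18730855/7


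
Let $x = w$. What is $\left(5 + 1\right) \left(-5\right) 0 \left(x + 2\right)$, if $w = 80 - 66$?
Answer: $0$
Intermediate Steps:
$w = 14$ ($w = 80 - 66 = 14$)
$x = 14$
$\left(5 + 1\right) \left(-5\right) 0 \left(x + 2\right) = \left(5 + 1\right) \left(-5\right) 0 \left(14 + 2\right) = 6 \left(-5\right) 0 \cdot 16 = \left(-30\right) 0 \cdot 16 = 0 \cdot 16 = 0$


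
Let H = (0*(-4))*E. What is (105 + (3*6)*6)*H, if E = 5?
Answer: 0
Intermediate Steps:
H = 0 (H = (0*(-4))*5 = 0*5 = 0)
(105 + (3*6)*6)*H = (105 + (3*6)*6)*0 = (105 + 18*6)*0 = (105 + 108)*0 = 213*0 = 0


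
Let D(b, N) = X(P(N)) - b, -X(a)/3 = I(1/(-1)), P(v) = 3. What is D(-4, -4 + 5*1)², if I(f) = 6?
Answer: 196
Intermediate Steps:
X(a) = -18 (X(a) = -3*6 = -18)
D(b, N) = -18 - b
D(-4, -4 + 5*1)² = (-18 - 1*(-4))² = (-18 + 4)² = (-14)² = 196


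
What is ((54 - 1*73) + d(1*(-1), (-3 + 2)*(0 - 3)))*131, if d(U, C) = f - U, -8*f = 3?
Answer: -19257/8 ≈ -2407.1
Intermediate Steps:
f = -3/8 (f = -1/8*3 = -3/8 ≈ -0.37500)
d(U, C) = -3/8 - U
((54 - 1*73) + d(1*(-1), (-3 + 2)*(0 - 3)))*131 = ((54 - 1*73) + (-3/8 - (-1)))*131 = ((54 - 73) + (-3/8 - 1*(-1)))*131 = (-19 + (-3/8 + 1))*131 = (-19 + 5/8)*131 = -147/8*131 = -19257/8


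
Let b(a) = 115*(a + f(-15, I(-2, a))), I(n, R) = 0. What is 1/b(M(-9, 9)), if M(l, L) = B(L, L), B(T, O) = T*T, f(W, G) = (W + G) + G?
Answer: 1/7590 ≈ 0.00013175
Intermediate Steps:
f(W, G) = W + 2*G (f(W, G) = (G + W) + G = W + 2*G)
B(T, O) = T²
M(l, L) = L²
b(a) = -1725 + 115*a (b(a) = 115*(a + (-15 + 2*0)) = 115*(a + (-15 + 0)) = 115*(a - 15) = 115*(-15 + a) = -1725 + 115*a)
1/b(M(-9, 9)) = 1/(-1725 + 115*9²) = 1/(-1725 + 115*81) = 1/(-1725 + 9315) = 1/7590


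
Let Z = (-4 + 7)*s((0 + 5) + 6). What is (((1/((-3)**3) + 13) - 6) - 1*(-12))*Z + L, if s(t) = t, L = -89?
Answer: 4831/9 ≈ 536.78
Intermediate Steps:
Z = 33 (Z = (-4 + 7)*((0 + 5) + 6) = 3*(5 + 6) = 3*11 = 33)
(((1/((-3)**3) + 13) - 6) - 1*(-12))*Z + L = (((1/((-3)**3) + 13) - 6) - 1*(-12))*33 - 89 = (((1/(-27) + 13) - 6) + 12)*33 - 89 = (((-1/27 + 13) - 6) + 12)*33 - 89 = ((350/27 - 6) + 12)*33 - 89 = (188/27 + 12)*33 - 89 = (512/27)*33 - 89 = 5632/9 - 89 = 4831/9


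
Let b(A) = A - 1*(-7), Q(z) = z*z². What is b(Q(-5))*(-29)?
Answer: 3422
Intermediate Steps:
Q(z) = z³
b(A) = 7 + A (b(A) = A + 7 = 7 + A)
b(Q(-5))*(-29) = (7 + (-5)³)*(-29) = (7 - 125)*(-29) = -118*(-29) = 3422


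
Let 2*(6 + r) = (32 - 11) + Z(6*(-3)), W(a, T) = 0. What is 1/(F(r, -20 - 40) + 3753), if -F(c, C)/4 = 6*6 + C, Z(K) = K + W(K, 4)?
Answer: 1/3849 ≈ 0.00025981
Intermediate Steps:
Z(K) = K (Z(K) = K + 0 = K)
r = -9/2 (r = -6 + ((32 - 11) + 6*(-3))/2 = -6 + (21 - 18)/2 = -6 + (½)*3 = -6 + 3/2 = -9/2 ≈ -4.5000)
F(c, C) = -144 - 4*C (F(c, C) = -4*(6*6 + C) = -4*(36 + C) = -144 - 4*C)
1/(F(r, -20 - 40) + 3753) = 1/((-144 - 4*(-20 - 40)) + 3753) = 1/((-144 - 4*(-60)) + 3753) = 1/((-144 + 240) + 3753) = 1/(96 + 3753) = 1/3849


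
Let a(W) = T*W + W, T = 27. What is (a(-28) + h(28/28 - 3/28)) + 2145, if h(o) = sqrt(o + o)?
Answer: 1361 + 5*sqrt(14)/14 ≈ 1362.3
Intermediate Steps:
h(o) = sqrt(2)*sqrt(o) (h(o) = sqrt(2*o) = sqrt(2)*sqrt(o))
a(W) = 28*W (a(W) = 27*W + W = 28*W)
(a(-28) + h(28/28 - 3/28)) + 2145 = (28*(-28) + sqrt(2)*sqrt(28/28 - 3/28)) + 2145 = (-784 + sqrt(2)*sqrt(28*(1/28) - 3*1/28)) + 2145 = (-784 + sqrt(2)*sqrt(1 - 3/28)) + 2145 = (-784 + sqrt(2)*sqrt(25/28)) + 2145 = (-784 + sqrt(2)*(5*sqrt(7)/14)) + 2145 = (-784 + 5*sqrt(14)/14) + 2145 = 1361 + 5*sqrt(14)/14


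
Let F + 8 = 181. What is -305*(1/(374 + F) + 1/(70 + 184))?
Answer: -244305/138938 ≈ -1.7584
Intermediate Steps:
F = 173 (F = -8 + 181 = 173)
-305*(1/(374 + F) + 1/(70 + 184)) = -305*(1/(374 + 173) + 1/(70 + 184)) = -305*(1/547 + 1/254) = -305*801/138938 = -244305/138938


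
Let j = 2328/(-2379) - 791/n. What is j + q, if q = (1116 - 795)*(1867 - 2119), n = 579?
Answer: -37142395691/459147 ≈ -80894.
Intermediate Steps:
q = -80892 (q = 321*(-252) = -80892)
j = -1076567/459147 (j = 2328/(-2379) - 791/579 = 2328*(-1/2379) - 791*1/579 = -776/793 - 791/579 = -1076567/459147 ≈ -2.3447)
j + q = -1076567/459147 - 80892 = -37142395691/459147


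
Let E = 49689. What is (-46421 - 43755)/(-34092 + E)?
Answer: -90176/15597 ≈ -5.7816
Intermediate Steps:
(-46421 - 43755)/(-34092 + E) = (-46421 - 43755)/(-34092 + 49689) = -90176/15597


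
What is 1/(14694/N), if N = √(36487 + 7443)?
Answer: √43930/14694 ≈ 0.014264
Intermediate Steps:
N = √43930 ≈ 209.59
1/(14694/N) = 1/(14694/(√43930)) = 1/(14694*(√43930/43930)) = 1/(7347*√43930/21965) = √43930/14694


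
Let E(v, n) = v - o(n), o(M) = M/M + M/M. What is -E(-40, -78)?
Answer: 42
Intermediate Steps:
o(M) = 2 (o(M) = 1 + 1 = 2)
E(v, n) = -2 + v (E(v, n) = v - 1*2 = v - 2 = -2 + v)
-E(-40, -78) = -(-2 - 40) = -1*(-42) = 42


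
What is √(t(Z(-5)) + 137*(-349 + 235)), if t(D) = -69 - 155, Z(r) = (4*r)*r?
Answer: 89*I*√2 ≈ 125.86*I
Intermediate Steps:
Z(r) = 4*r²
t(D) = -224
√(t(Z(-5)) + 137*(-349 + 235)) = √(-224 + 137*(-349 + 235)) = √(-224 + 137*(-114)) = √(-224 - 15618) = √(-15842) = 89*I*√2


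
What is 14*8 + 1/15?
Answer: 1681/15 ≈ 112.07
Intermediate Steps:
14*8 + 1/15 = 112 + 1/15 = 1681/15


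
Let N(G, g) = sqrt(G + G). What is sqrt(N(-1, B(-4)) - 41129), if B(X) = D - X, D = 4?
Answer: sqrt(-41129 + I*sqrt(2)) ≈ 0.003 + 202.8*I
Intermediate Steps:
B(X) = 4 - X
N(G, g) = sqrt(2)*sqrt(G) (N(G, g) = sqrt(2*G) = sqrt(2)*sqrt(G))
sqrt(N(-1, B(-4)) - 41129) = sqrt(sqrt(2)*sqrt(-1) - 41129) = sqrt(sqrt(2)*I - 41129) = sqrt(I*sqrt(2) - 41129) = sqrt(-41129 + I*sqrt(2))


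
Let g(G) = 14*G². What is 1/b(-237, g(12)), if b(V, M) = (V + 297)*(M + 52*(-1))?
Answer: 1/117840 ≈ 8.4861e-6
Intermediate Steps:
b(V, M) = (-52 + M)*(297 + V) (b(V, M) = (297 + V)*(M - 52) = (297 + V)*(-52 + M) = (-52 + M)*(297 + V))
1/b(-237, g(12)) = 1/(-15444 - 52*(-237) + 297*(14*12²) + (14*12²)*(-237)) = 1/(-15444 + 12324 + 297*(14*144) + (14*144)*(-237)) = 1/(-15444 + 12324 + 297*2016 + 2016*(-237)) = 1/(-15444 + 12324 + 598752 - 477792) = 1/117840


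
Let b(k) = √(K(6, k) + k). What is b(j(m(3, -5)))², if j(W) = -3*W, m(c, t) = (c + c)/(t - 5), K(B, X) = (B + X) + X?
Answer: 57/5 ≈ 11.400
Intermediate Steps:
K(B, X) = B + 2*X
m(c, t) = 2*c/(-5 + t) (m(c, t) = (2*c)/(-5 + t) = 2*c/(-5 + t))
b(k) = √(6 + 3*k) (b(k) = √((6 + 2*k) + k) = √(6 + 3*k))
b(j(m(3, -5)))² = (√(6 + 3*(-6*3/(-5 - 5))))² = (√(6 + 3*(-6*3/(-10))))² = (√(6 + 3*(-6*3*(-1)/10)))² = (√(6 + 3*(-3*(-⅗))))² = (√(6 + 3*(9/5)))² = (√(6 + 27/5))² = (√(57/5))² = (√285/5)² = 57/5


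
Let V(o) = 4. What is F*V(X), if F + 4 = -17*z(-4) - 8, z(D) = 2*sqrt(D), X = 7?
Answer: -48 - 272*I ≈ -48.0 - 272.0*I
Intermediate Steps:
F = -12 - 68*I (F = -4 + (-34*sqrt(-4) - 8) = -4 + (-34*2*I - 8) = -4 + (-68*I - 8) = -4 + (-8 - 68*I) = -12 - 68*I ≈ -12.0 - 68.0*I)
F*V(X) = (-12 - 68*I)*4 = -48 - 272*I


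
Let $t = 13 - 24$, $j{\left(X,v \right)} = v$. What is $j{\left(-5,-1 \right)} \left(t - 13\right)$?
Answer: $24$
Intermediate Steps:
$t = -11$
$j{\left(-5,-1 \right)} \left(t - 13\right) = - (-11 - 13) = \left(-1\right) \left(-24\right) = 24$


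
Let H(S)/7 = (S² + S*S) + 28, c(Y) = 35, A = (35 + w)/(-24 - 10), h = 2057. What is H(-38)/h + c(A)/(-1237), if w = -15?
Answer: 25177649/2544509 ≈ 9.8949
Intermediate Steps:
A = -10/17 (A = (35 - 15)/(-24 - 10) = 20/(-34) = 20*(-1/34) = -10/17 ≈ -0.58823)
H(S) = 196 + 14*S² (H(S) = 7*((S² + S*S) + 28) = 7*((S² + S²) + 28) = 7*(2*S² + 28) = 7*(28 + 2*S²) = 196 + 14*S²)
H(-38)/h + c(A)/(-1237) = (196 + 14*(-38)²)/2057 + 35/(-1237) = (196 + 14*1444)*(1/2057) + 35*(-1/1237) = (196 + 20216)*(1/2057) - 35/1237 = 20412*(1/2057) - 35/1237 = 20412/2057 - 35/1237 = 25177649/2544509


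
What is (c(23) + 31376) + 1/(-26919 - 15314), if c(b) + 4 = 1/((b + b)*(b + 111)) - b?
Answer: 8160903758057/260324212 ≈ 31349.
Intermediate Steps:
c(b) = -4 - b + 1/(2*b*(111 + b)) (c(b) = -4 + (1/((b + b)*(b + 111)) - b) = -4 + (1/((2*b)*(111 + b)) - b) = -4 + (1/(2*b*(111 + b)) - b) = -4 + (-b + 1/(2*b*(111 + b))) = -4 - b + 1/(2*b*(111 + b)))
(c(23) + 31376) + 1/(-26919 - 15314) = ((1/2 - 1*23**3 - 444*23 - 115*23**2)/(23*(111 + 23)) + 31376) + 1/(-26919 - 15314) = ((1/23)*(1/2 - 1*12167 - 10212 - 115*529)/134 + 31376) + 1/(-42233) = ((1/23)*(1/134)*(1/2 - 12167 - 10212 - 60835) + 31376) - 1/42233 = ((1/23)*(1/134)*(-166427/2) + 31376) - 1/42233 = (-166427/6164 + 31376) - 1/42233 = 193235237/6164 - 1/42233 = 8160903758057/260324212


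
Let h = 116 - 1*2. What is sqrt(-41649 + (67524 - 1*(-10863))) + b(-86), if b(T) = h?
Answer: 114 + 3*sqrt(4082) ≈ 305.67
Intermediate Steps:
h = 114 (h = 116 - 2 = 114)
b(T) = 114
sqrt(-41649 + (67524 - 1*(-10863))) + b(-86) = sqrt(-41649 + (67524 - 1*(-10863))) + 114 = sqrt(-41649 + (67524 + 10863)) + 114 = sqrt(-41649 + 78387) + 114 = sqrt(36738) + 114 = 3*sqrt(4082) + 114 = 114 + 3*sqrt(4082)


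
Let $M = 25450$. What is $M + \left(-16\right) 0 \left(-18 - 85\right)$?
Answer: $25450$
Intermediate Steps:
$M + \left(-16\right) 0 \left(-18 - 85\right) = 25450 + \left(-16\right) 0 \left(-18 - 85\right) = 25450 + 0 \left(-103\right) = 25450 + 0 = 25450$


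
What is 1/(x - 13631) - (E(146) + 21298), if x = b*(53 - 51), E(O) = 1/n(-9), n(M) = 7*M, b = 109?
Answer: -5999067104/281673 ≈ -21298.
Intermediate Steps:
E(O) = -1/63 (E(O) = 1/(7*(-9)) = 1/(-63) = -1/63)
x = 218 (x = 109*(53 - 51) = 109*2 = 218)
1/(x - 13631) - (E(146) + 21298) = 1/(218 - 13631) - (-1/63 + 21298) = 1/(-13413) - 1*1341773/63 = -1/13413 - 1341773/63 = -5999067104/281673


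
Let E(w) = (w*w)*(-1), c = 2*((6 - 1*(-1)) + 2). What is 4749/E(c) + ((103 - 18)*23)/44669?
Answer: -70499887/4824252 ≈ -14.614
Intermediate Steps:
c = 18 (c = 2*((6 + 1) + 2) = 2*(7 + 2) = 2*9 = 18)
E(w) = -w² (E(w) = w²*(-1) = -w²)
4749/E(c) + ((103 - 18)*23)/44669 = 4749/((-1*18²)) + ((103 - 18)*23)/44669 = 4749/((-1*324)) + (85*23)*(1/44669) = 4749/(-324) + 1955*(1/44669) = 4749*(-1/324) + 1955/44669 = -1583/108 + 1955/44669 = -70499887/4824252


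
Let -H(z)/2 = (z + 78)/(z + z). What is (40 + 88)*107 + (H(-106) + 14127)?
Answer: 1474605/53 ≈ 27823.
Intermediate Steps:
H(z) = -(78 + z)/z (H(z) = -2*(z + 78)/(z + z) = -2*(78 + z)/(2*z) = -2*(78 + z)*1/(2*z) = -(78 + z)/z)
(40 + 88)*107 + (H(-106) + 14127) = (40 + 88)*107 + ((-78 - 1*(-106))/(-106) + 14127) = 128*107 + (-(-78 + 106)/106 + 14127) = 13696 + (-1/106*28 + 14127) = 13696 + (-14/53 + 14127) = 13696 + 748717/53 = 1474605/53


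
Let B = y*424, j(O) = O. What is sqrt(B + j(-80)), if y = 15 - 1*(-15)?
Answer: 4*sqrt(790) ≈ 112.43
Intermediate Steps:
y = 30 (y = 15 + 15 = 30)
B = 12720 (B = 30*424 = 12720)
sqrt(B + j(-80)) = sqrt(12720 - 80) = sqrt(12640) = 4*sqrt(790)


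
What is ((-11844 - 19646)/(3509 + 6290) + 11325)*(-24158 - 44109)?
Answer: -7573690143395/9799 ≈ -7.7290e+8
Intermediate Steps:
((-11844 - 19646)/(3509 + 6290) + 11325)*(-24158 - 44109) = (-31490/9799 + 11325)*(-68267) = (110942185/9799)*(-68267) = -7573690143395/9799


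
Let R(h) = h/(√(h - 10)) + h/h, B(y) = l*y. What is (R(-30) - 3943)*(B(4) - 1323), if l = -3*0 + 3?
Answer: 5167962 - 3933*I*√10/2 ≈ 5.168e+6 - 6218.6*I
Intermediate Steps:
l = 3 (l = 0 + 3 = 3)
B(y) = 3*y
R(h) = 1 + h/√(-10 + h) (R(h) = h/(√(-10 + h)) + 1 = h/√(-10 + h) + 1 = 1 + h/√(-10 + h))
(R(-30) - 3943)*(B(4) - 1323) = ((1 - 30/√(-10 - 30)) - 3943)*(3*4 - 1323) = ((1 - (-3)*I*√10/2) - 3943)*(12 - 1323) = ((1 - (-3)*I*√10/2) - 3943)*(-1311) = ((1 + 3*I*√10/2) - 3943)*(-1311) = (-3942 + 3*I*√10/2)*(-1311) = 5167962 - 3933*I*√10/2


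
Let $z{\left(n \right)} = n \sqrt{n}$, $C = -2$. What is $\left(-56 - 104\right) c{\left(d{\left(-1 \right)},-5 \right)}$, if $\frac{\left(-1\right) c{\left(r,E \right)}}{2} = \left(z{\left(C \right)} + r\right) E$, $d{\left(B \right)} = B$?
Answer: $1600 + 3200 i \sqrt{2} \approx 1600.0 + 4525.5 i$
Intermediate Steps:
$z{\left(n \right)} = n^{\frac{3}{2}}$
$c{\left(r,E \right)} = - 2 E \left(r - 2 i \sqrt{2}\right)$ ($c{\left(r,E \right)} = - 2 \left(\left(-2\right)^{\frac{3}{2}} + r\right) E = - 2 \left(- 2 i \sqrt{2} + r\right) E = - 2 \left(r - 2 i \sqrt{2}\right) E = - 2 E \left(r - 2 i \sqrt{2}\right)$)
$\left(-56 - 104\right) c{\left(d{\left(-1 \right)},-5 \right)} = \left(-56 - 104\right) 2 \left(-5\right) \left(\left(-1\right) \left(-1\right) + 2 i \sqrt{2}\right) = - 160 \cdot 2 \left(-5\right) \left(1 + 2 i \sqrt{2}\right) = - 160 \left(-10 - 20 i \sqrt{2}\right) = 1600 + 3200 i \sqrt{2}$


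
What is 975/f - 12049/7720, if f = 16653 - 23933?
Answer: -183161/108080 ≈ -1.6947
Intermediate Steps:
f = -7280
975/f - 12049/7720 = 975/(-7280) - 12049/7720 = 975*(-1/7280) - 12049*1/7720 = -15/112 - 12049/7720 = -183161/108080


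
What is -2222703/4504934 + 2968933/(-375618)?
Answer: -507490516817/60433367829 ≈ -8.3975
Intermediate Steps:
-2222703/4504934 + 2968933/(-375618) = -2222703*1/4504934 + 2968933*(-1/375618) = -317529/643562 - 2968933/375618 = -507490516817/60433367829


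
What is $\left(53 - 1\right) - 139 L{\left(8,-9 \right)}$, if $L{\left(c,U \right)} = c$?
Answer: $-1060$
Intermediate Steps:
$\left(53 - 1\right) - 139 L{\left(8,-9 \right)} = \left(53 - 1\right) - 1112 = 52 - 1112 = -1060$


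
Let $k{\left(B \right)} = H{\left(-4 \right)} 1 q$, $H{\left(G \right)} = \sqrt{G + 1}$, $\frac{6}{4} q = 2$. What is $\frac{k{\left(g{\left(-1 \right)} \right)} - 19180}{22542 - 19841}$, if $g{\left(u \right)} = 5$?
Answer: $- \frac{19180}{2701} + \frac{4 i \sqrt{3}}{8103} \approx -7.1011 + 0.00085502 i$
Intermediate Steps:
$q = \frac{4}{3}$ ($q = \frac{2}{3} \cdot 2 = \frac{4}{3} \approx 1.3333$)
$H{\left(G \right)} = \sqrt{1 + G}$
$k{\left(B \right)} = \frac{4 i \sqrt{3}}{3}$ ($k{\left(B \right)} = \sqrt{1 - 4} \cdot 1 \cdot \frac{4}{3} = \sqrt{-3} \cdot 1 \cdot \frac{4}{3} = i \sqrt{3} \cdot 1 \cdot \frac{4}{3} = i \sqrt{3} \cdot \frac{4}{3} = \frac{4 i \sqrt{3}}{3}$)
$\frac{k{\left(g{\left(-1 \right)} \right)} - 19180}{22542 - 19841} = \frac{\frac{4 i \sqrt{3}}{3} - 19180}{22542 - 19841} = \frac{-19180 + \frac{4 i \sqrt{3}}{3}}{2701} = \left(-19180 + \frac{4 i \sqrt{3}}{3}\right) \frac{1}{2701} = - \frac{19180}{2701} + \frac{4 i \sqrt{3}}{8103}$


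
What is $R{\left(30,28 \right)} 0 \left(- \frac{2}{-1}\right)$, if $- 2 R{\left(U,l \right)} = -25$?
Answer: $0$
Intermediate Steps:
$R{\left(U,l \right)} = \frac{25}{2}$ ($R{\left(U,l \right)} = \left(- \frac{1}{2}\right) \left(-25\right) = \frac{25}{2}$)
$R{\left(30,28 \right)} 0 \left(- \frac{2}{-1}\right) = \frac{25 \cdot 0 \left(- \frac{2}{-1}\right)}{2} = \frac{25 \cdot 0 \left(\left(-2\right) \left(-1\right)\right)}{2} = \frac{25 \cdot 0 \cdot 2}{2} = \frac{25}{2} \cdot 0 = 0$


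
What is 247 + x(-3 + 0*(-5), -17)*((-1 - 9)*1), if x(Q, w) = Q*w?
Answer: -263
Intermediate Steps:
247 + x(-3 + 0*(-5), -17)*((-1 - 9)*1) = 247 + ((-3 + 0*(-5))*(-17))*((-1 - 9)*1) = 247 + ((-3 + 0)*(-17))*(-10*1) = 247 - 3*(-17)*(-10) = 247 + 51*(-10) = 247 - 510 = -263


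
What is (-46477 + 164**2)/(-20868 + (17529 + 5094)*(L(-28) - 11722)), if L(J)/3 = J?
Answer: 6527/89036002 ≈ 7.3307e-5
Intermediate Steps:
L(J) = 3*J
(-46477 + 164**2)/(-20868 + (17529 + 5094)*(L(-28) - 11722)) = (-46477 + 164**2)/(-20868 + (17529 + 5094)*(3*(-28) - 11722)) = (-46477 + 26896)/(-20868 + 22623*(-84 - 11722)) = -19581/(-20868 + 22623*(-11806)) = -19581/(-20868 - 267087138) = -19581/(-267108006) = -19581*(-1/267108006) = 6527/89036002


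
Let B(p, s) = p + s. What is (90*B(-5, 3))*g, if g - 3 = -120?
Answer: 21060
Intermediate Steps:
g = -117 (g = 3 - 120 = -117)
(90*B(-5, 3))*g = (90*(-5 + 3))*(-117) = (90*(-2))*(-117) = -180*(-117) = 21060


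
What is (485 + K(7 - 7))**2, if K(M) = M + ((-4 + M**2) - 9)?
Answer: 222784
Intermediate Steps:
K(M) = -13 + M + M**2 (K(M) = M + (-13 + M**2) = -13 + M + M**2)
(485 + K(7 - 7))**2 = (485 + (-13 + (7 - 7) + (7 - 7)**2))**2 = (485 + (-13 + 0 + 0**2))**2 = (485 + (-13 + 0 + 0))**2 = (485 - 13)**2 = 472**2 = 222784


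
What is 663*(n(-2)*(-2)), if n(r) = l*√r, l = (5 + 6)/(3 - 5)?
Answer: 7293*I*√2 ≈ 10314.0*I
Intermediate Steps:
l = -11/2 (l = 11/(-2) = 11*(-½) = -11/2 ≈ -5.5000)
n(r) = -11*√r/2
663*(n(-2)*(-2)) = 663*(-11*I*√2/2*(-2)) = 663*(11*I*√2) = 7293*I*√2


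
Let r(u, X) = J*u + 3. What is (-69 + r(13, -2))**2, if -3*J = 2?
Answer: 50176/9 ≈ 5575.1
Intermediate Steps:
J = -2/3 (J = -1/3*2 = -2/3 ≈ -0.66667)
r(u, X) = 3 - 2*u/3 (r(u, X) = -2*u/3 + 3 = 3 - 2*u/3)
(-69 + r(13, -2))**2 = (-69 + (3 - 2/3*13))**2 = (-69 + (3 - 26/3))**2 = (-69 - 17/3)**2 = (-224/3)**2 = 50176/9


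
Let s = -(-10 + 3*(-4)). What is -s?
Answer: -22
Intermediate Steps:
s = 22 (s = -(-10 - 12) = -1*(-22) = 22)
-s = -1*22 = -22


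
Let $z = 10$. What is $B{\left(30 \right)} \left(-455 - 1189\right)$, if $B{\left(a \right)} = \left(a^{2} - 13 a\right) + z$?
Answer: $-854880$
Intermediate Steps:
$B{\left(a \right)} = 10 + a^{2} - 13 a$ ($B{\left(a \right)} = \left(a^{2} - 13 a\right) + 10 = 10 + a^{2} - 13 a$)
$B{\left(30 \right)} \left(-455 - 1189\right) = \left(10 + 30^{2} - 390\right) \left(-455 - 1189\right) = \left(10 + 900 - 390\right) \left(-1644\right) = 520 \left(-1644\right) = -854880$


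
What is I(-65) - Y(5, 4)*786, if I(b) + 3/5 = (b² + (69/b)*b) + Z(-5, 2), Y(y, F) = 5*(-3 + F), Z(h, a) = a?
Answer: 1827/5 ≈ 365.40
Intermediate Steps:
Y(y, F) = -15 + 5*F
I(b) = 352/5 + b² (I(b) = -⅗ + ((b² + (69/b)*b) + 2) = -⅗ + ((b² + 69) + 2) = -⅗ + ((69 + b²) + 2) = -⅗ + (71 + b²) = 352/5 + b²)
I(-65) - Y(5, 4)*786 = (352/5 + (-65)²) - (-15 + 5*4)*786 = (352/5 + 4225) - (-15 + 20)*786 = 21477/5 - 5*786 = 21477/5 - 1*3930 = 21477/5 - 3930 = 1827/5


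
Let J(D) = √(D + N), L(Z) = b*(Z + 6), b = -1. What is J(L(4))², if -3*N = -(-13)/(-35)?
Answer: -1037/105 ≈ -9.8762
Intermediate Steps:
N = 13/105 (N = -(-1)*(-13/(-35))/3 = -(-1)*(-13*(-1/35))/3 = -(-1)*13/(3*35) = -⅓*(-13/35) = 13/105 ≈ 0.12381)
L(Z) = -6 - Z (L(Z) = -(Z + 6) = -(6 + Z) = -6 - Z)
J(D) = √(13/105 + D) (J(D) = √(D + 13/105) = √(13/105 + D))
J(L(4))² = (√(1365 + 11025*(-6 - 1*4))/105)² = (√(1365 + 11025*(-6 - 4))/105)² = (√(1365 + 11025*(-10))/105)² = (√(1365 - 110250)/105)² = (√(-108885)/105)² = ((I*√108885)/105)² = (I*√108885/105)² = -1037/105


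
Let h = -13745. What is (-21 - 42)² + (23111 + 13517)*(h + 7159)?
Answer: -241228039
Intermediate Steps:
(-21 - 42)² + (23111 + 13517)*(h + 7159) = (-21 - 42)² + (23111 + 13517)*(-13745 + 7159) = (-63)² + 36628*(-6586) = 3969 - 241232008 = -241228039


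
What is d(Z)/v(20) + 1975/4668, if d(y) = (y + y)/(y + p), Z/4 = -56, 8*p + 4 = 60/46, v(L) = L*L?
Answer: 1031075393/2408571300 ≈ 0.42809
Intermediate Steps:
v(L) = L²
p = -31/92 (p = -½ + (60/46)/8 = -½ + (60*(1/46))/8 = -½ + (⅛)*(30/23) = -½ + 15/92 = -31/92 ≈ -0.33696)
Z = -224 (Z = 4*(-56) = -224)
d(y) = 2*y/(-31/92 + y) (d(y) = (y + y)/(y - 31/92) = (2*y)/(-31/92 + y) = 2*y/(-31/92 + y))
d(Z)/v(20) + 1975/4668 = (184*(-224)/(-31 + 92*(-224)))/(20²) + 1975/4668 = (184*(-224)/(-31 - 20608))/400 + 1975*(1/4668) = (184*(-224)/(-20639))*(1/400) + 1975/4668 = (184*(-224)*(-1/20639))*(1/400) + 1975/4668 = (41216/20639)*(1/400) + 1975/4668 = 2576/515975 + 1975/4668 = 1031075393/2408571300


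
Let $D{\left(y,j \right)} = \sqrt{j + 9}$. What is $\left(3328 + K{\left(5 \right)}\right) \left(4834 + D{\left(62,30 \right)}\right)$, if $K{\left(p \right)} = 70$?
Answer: $16425932 + 3398 \sqrt{39} \approx 1.6447 \cdot 10^{7}$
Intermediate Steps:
$D{\left(y,j \right)} = \sqrt{9 + j}$
$\left(3328 + K{\left(5 \right)}\right) \left(4834 + D{\left(62,30 \right)}\right) = \left(3328 + 70\right) \left(4834 + \sqrt{9 + 30}\right) = 3398 \left(4834 + \sqrt{39}\right) = 16425932 + 3398 \sqrt{39}$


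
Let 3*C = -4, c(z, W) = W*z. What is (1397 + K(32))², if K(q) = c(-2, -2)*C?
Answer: 17430625/9 ≈ 1.9367e+6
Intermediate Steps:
C = -4/3 (C = (⅓)*(-4) = -4/3 ≈ -1.3333)
K(q) = -16/3 (K(q) = -2*(-2)*(-4/3) = 4*(-4/3) = -16/3)
(1397 + K(32))² = (1397 - 16/3)² = (4175/3)² = 17430625/9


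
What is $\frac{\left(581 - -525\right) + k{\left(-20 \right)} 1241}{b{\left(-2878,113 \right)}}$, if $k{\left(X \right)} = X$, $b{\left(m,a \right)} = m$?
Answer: $\frac{11857}{1439} \approx 8.2397$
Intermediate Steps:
$\frac{\left(581 - -525\right) + k{\left(-20 \right)} 1241}{b{\left(-2878,113 \right)}} = \frac{\left(581 - -525\right) - 24820}{-2878} = \left(\left(581 + 525\right) - 24820\right) \left(- \frac{1}{2878}\right) = \left(1106 - 24820\right) \left(- \frac{1}{2878}\right) = \left(-23714\right) \left(- \frac{1}{2878}\right) = \frac{11857}{1439}$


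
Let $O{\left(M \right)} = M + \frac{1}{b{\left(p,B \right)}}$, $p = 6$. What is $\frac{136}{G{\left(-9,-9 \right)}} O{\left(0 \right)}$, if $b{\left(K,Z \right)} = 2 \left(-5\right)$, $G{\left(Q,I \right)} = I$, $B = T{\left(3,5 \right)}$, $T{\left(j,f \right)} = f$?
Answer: $\frac{68}{45} \approx 1.5111$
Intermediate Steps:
$B = 5$
$b{\left(K,Z \right)} = -10$
$O{\left(M \right)} = - \frac{1}{10} + M$ ($O{\left(M \right)} = M + \frac{1}{-10} = M - \frac{1}{10} = - \frac{1}{10} + M$)
$\frac{136}{G{\left(-9,-9 \right)}} O{\left(0 \right)} = \frac{136}{-9} \left(- \frac{1}{10} + 0\right) = 136 \left(- \frac{1}{9}\right) \left(- \frac{1}{10}\right) = \left(- \frac{136}{9}\right) \left(- \frac{1}{10}\right) = \frac{68}{45}$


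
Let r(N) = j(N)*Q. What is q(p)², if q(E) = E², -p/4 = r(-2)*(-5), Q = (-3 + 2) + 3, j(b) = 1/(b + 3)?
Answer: 2560000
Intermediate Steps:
j(b) = 1/(3 + b)
Q = 2 (Q = -1 + 3 = 2)
r(N) = 2/(3 + N)
p = 40 (p = -4*2/(3 - 2)*(-5) = -4*2/1*(-5) = -4*2*1*(-5) = -8*(-5) = -4*(-10) = 40)
q(p)² = (40²)² = 1600² = 2560000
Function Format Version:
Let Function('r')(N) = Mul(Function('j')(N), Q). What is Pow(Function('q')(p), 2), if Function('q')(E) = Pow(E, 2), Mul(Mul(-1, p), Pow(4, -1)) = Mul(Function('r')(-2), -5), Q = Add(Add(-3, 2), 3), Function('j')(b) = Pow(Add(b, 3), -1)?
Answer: 2560000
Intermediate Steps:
Function('j')(b) = Pow(Add(3, b), -1)
Q = 2 (Q = Add(-1, 3) = 2)
Function('r')(N) = Mul(2, Pow(Add(3, N), -1)) (Function('r')(N) = Mul(Pow(Add(3, N), -1), 2) = Mul(2, Pow(Add(3, N), -1)))
p = 40 (p = Mul(-4, Mul(Mul(2, Pow(Add(3, -2), -1)), -5)) = Mul(-4, Mul(Mul(2, Pow(1, -1)), -5)) = Mul(-4, Mul(Mul(2, 1), -5)) = Mul(-4, Mul(2, -5)) = Mul(-4, -10) = 40)
Pow(Function('q')(p), 2) = Pow(Pow(40, 2), 2) = Pow(1600, 2) = 2560000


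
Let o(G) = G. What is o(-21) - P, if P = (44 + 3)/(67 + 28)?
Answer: -2042/95 ≈ -21.495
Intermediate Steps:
P = 47/95 ≈ 0.49474
o(-21) - P = -21 - 1*47/95 = -21 - 47/95 = -2042/95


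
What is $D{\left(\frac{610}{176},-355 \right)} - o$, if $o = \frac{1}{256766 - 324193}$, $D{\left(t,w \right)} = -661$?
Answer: $- \frac{44569246}{67427} \approx -661.0$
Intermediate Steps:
$o = - \frac{1}{67427}$ ($o = \frac{1}{-67427} = - \frac{1}{67427} \approx -1.4831 \cdot 10^{-5}$)
$D{\left(\frac{610}{176},-355 \right)} - o = -661 - - \frac{1}{67427} = -661 + \frac{1}{67427} = - \frac{44569246}{67427}$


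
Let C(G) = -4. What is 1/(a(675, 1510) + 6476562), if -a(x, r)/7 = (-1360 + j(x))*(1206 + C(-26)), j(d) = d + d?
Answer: 1/6560702 ≈ 1.5242e-7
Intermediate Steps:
j(d) = 2*d
a(x, r) = 11443040 - 16828*x (a(x, r) = -7*(-1360 + 2*x)*(1206 - 4) = -7*(-1360 + 2*x)*1202 = -7*(-1634720 + 2404*x) = 11443040 - 16828*x)
1/(a(675, 1510) + 6476562) = 1/((11443040 - 16828*675) + 6476562) = 1/((11443040 - 11358900) + 6476562) = 1/(84140 + 6476562) = 1/6560702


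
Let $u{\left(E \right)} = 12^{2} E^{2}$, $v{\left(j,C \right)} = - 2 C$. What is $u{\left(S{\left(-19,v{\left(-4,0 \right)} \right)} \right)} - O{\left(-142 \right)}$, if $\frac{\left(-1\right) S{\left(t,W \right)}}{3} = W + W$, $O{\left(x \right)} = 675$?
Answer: $-675$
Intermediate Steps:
$S{\left(t,W \right)} = - 6 W$ ($S{\left(t,W \right)} = - 3 \left(W + W\right) = - 3 \cdot 2 W = - 6 W$)
$u{\left(E \right)} = 144 E^{2}$
$u{\left(S{\left(-19,v{\left(-4,0 \right)} \right)} \right)} - O{\left(-142 \right)} = 144 \left(- 6 \left(\left(-2\right) 0\right)\right)^{2} - 675 = 144 \left(\left(-6\right) 0\right)^{2} - 675 = 144 \cdot 0^{2} - 675 = 144 \cdot 0 - 675 = 0 - 675 = -675$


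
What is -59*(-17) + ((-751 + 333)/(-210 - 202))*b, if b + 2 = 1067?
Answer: 429203/206 ≈ 2083.5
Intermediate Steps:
b = 1065 (b = -2 + 1067 = 1065)
-59*(-17) + ((-751 + 333)/(-210 - 202))*b = -59*(-17) + ((-751 + 333)/(-210 - 202))*1065 = 1003 - 418/(-412)*1065 = 1003 - 418*(-1/412)*1065 = 1003 + (209/206)*1065 = 1003 + 222585/206 = 429203/206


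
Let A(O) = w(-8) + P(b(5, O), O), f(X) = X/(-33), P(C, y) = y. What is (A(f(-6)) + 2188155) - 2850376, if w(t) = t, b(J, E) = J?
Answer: -7284517/11 ≈ -6.6223e+5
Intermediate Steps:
f(X) = -X/33 (f(X) = X*(-1/33) = -X/33)
A(O) = -8 + O
(A(f(-6)) + 2188155) - 2850376 = ((-8 - 1/33*(-6)) + 2188155) - 2850376 = ((-8 + 2/11) + 2188155) - 2850376 = (-86/11 + 2188155) - 2850376 = 24069619/11 - 2850376 = -7284517/11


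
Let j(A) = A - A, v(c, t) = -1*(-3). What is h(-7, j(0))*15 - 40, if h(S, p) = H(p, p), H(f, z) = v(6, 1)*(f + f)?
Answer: -40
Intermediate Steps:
v(c, t) = 3
j(A) = 0
H(f, z) = 6*f (H(f, z) = 3*(f + f) = 3*(2*f) = 6*f)
h(S, p) = 6*p
h(-7, j(0))*15 - 40 = (6*0)*15 - 40 = 0*15 - 40 = 0 - 40 = -40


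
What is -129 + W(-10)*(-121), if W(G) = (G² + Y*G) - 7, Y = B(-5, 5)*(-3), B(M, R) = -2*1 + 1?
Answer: -7752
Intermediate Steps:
B(M, R) = -1 (B(M, R) = -2 + 1 = -1)
Y = 3 (Y = -1*(-3) = 3)
W(G) = -7 + G² + 3*G (W(G) = (G² + 3*G) - 7 = -7 + G² + 3*G)
-129 + W(-10)*(-121) = -129 + (-7 + (-10)² + 3*(-10))*(-121) = -129 + (-7 + 100 - 30)*(-121) = -129 + 63*(-121) = -129 - 7623 = -7752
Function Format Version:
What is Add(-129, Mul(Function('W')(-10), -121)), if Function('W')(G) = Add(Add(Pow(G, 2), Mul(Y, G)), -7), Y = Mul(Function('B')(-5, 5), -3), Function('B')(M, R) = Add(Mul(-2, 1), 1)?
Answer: -7752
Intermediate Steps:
Function('B')(M, R) = -1 (Function('B')(M, R) = Add(-2, 1) = -1)
Y = 3 (Y = Mul(-1, -3) = 3)
Function('W')(G) = Add(-7, Pow(G, 2), Mul(3, G)) (Function('W')(G) = Add(Add(Pow(G, 2), Mul(3, G)), -7) = Add(-7, Pow(G, 2), Mul(3, G)))
Add(-129, Mul(Function('W')(-10), -121)) = Add(-129, Mul(Add(-7, Pow(-10, 2), Mul(3, -10)), -121)) = Add(-129, Mul(Add(-7, 100, -30), -121)) = Add(-129, Mul(63, -121)) = Add(-129, -7623) = -7752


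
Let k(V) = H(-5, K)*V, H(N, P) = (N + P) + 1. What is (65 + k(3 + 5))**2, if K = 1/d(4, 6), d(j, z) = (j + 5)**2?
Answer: 7187761/6561 ≈ 1095.5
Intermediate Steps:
d(j, z) = (5 + j)**2
K = 1/81 (K = 1/((5 + 4)**2) = 1/(9**2) = 1/81 ≈ 0.012346)
H(N, P) = 1 + N + P
k(V) = -323*V/81 (k(V) = (1 - 5 + 1/81)*V = -323*V/81)
(65 + k(3 + 5))**2 = (65 - 323*(3 + 5)/81)**2 = (65 - 323/81*8)**2 = (65 - 2584/81)**2 = (2681/81)**2 = 7187761/6561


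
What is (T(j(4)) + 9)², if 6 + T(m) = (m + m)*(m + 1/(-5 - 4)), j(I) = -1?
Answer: 2209/81 ≈ 27.272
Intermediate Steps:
T(m) = -6 + 2*m*(-⅑ + m) (T(m) = -6 + (m + m)*(m + 1/(-5 - 4)) = -6 + (2*m)*(m + 1/(-9)) = -6 + (2*m)*(m - ⅑) = -6 + (2*m)*(-⅑ + m) = -6 + 2*m*(-⅑ + m))
(T(j(4)) + 9)² = ((-6 + 2*(-1)² - 2/9*(-1)) + 9)² = ((-6 + 2*1 + 2/9) + 9)² = ((-6 + 2 + 2/9) + 9)² = (-34/9 + 9)² = (47/9)² = 2209/81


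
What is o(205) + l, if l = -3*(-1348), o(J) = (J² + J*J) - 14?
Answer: 88080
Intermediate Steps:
o(J) = -14 + 2*J² (o(J) = (J² + J²) - 14 = 2*J² - 14 = -14 + 2*J²)
l = 4044
o(205) + l = (-14 + 2*205²) + 4044 = (-14 + 2*42025) + 4044 = (-14 + 84050) + 4044 = 84036 + 4044 = 88080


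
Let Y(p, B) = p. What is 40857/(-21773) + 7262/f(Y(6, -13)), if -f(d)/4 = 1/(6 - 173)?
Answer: 13202564707/43546 ≈ 3.0319e+5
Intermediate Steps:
f(d) = 4/167 (f(d) = -4/(6 - 173) = -4/(-167) = -4*(-1/167) = 4/167)
40857/(-21773) + 7262/f(Y(6, -13)) = 40857/(-21773) + 7262/(4/167) = 40857*(-1/21773) + 7262*(167/4) = -40857/21773 + 606377/2 = 13202564707/43546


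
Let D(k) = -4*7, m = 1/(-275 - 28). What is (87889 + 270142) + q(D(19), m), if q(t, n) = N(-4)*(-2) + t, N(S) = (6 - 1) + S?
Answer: 358001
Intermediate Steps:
m = -1/303 (m = 1/(-303) = -1/303 ≈ -0.0033003)
N(S) = 5 + S
D(k) = -28
q(t, n) = -2 + t (q(t, n) = (5 - 4)*(-2) + t = 1*(-2) + t = -2 + t)
(87889 + 270142) + q(D(19), m) = (87889 + 270142) + (-2 - 28) = 358031 - 30 = 358001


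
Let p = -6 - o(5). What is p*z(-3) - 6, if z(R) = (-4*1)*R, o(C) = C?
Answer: -138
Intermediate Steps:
z(R) = -4*R
p = -11 (p = -6 - 1*5 = -6 - 5 = -11)
p*z(-3) - 6 = -(-44)*(-3) - 6 = -11*12 - 6 = -132 - 6 = -138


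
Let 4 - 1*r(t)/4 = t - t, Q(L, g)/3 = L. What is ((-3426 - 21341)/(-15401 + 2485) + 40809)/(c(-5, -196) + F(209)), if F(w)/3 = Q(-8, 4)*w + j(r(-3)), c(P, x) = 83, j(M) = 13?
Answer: -527113811/192784216 ≈ -2.7342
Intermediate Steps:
Q(L, g) = 3*L
r(t) = 16 (r(t) = 16 - 4*(t - t) = 16 - 4*0 = 16 + 0 = 16)
F(w) = 39 - 72*w (F(w) = 3*((3*(-8))*w + 13) = 3*(-24*w + 13) = 3*(13 - 24*w) = 39 - 72*w)
((-3426 - 21341)/(-15401 + 2485) + 40809)/(c(-5, -196) + F(209)) = ((-3426 - 21341)/(-15401 + 2485) + 40809)/(83 + (39 - 72*209)) = (-24767/(-12916) + 40809)/(83 + (39 - 15048)) = (-24767*(-1/12916) + 40809)/(83 - 15009) = (24767/12916 + 40809)/(-14926) = (527113811/12916)*(-1/14926) = -527113811/192784216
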